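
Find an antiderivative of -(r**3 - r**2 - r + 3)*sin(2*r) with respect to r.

r**3*cos(2*r)/2 - 3*r**2*sin(2*r)/4 - r**2*cos(2*r)/2 + r*sin(2*r)/2 - 5*r*cos(2*r)/4 + 5*sin(2*r)/8 + 7*cos(2*r)/4 + C

Use integration by parts with u = r**3 - r**2 - r + 3, dv = -sin(2*r) dr, so v = cos(2*r)/2.
Apply parts 3 times (tabular method): alternate signs, differentiate u down to 0, integrate dv up.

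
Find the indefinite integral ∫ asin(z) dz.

z*asin(z) + sqrt(-z**2 + 1) + C

Use integration by parts with u = arcsin(z), dv = dz.
Then du = 1/sqrt(-z**2 + 1) dz.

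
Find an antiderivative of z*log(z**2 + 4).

z**2*log(z**2 + 4)/2 - z**2/2 + 2*log(z**2 + 4) + C

Let u = z**2 + 4, so du = (2*z) dz.
The integral becomes (1/2)·∫ log(u) du; integrate by parts with u′=log(u), dv′=du.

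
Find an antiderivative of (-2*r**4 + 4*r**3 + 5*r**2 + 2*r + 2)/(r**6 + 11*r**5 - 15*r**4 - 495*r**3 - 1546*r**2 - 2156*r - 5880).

-3169*log(r - 7)/115752 + 1633*log(r + 5)/696 - 1643*log(r + 6)/260 + 5941*log(r + 7)/1484 - 93*log(r**2 + 4)/61480 + 479*atan(r/2)/30740 + C

Factor the denominator: (r - 7)*(r + 5)*(r + 6)*(r + 7)*(r**2 + 4).
Partial-fraction decomposition: -(93*r - 958)/(30740*(r**2 + 4)) + 5941/(1484*(r + 7)) - 1643/(260*(r + 6)) + 1633/(696*(r + 5)) - 3169/(115752*(r - 7)).
Integrate each term; A/(r−a) gives A·log|r−a|; the (Br+D)/(r²+p²) term gives a log and an atan.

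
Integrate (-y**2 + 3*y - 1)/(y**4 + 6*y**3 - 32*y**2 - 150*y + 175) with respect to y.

Factor the denominator: (y - 5)*(y - 1)*(y + 5)*(y + 7).
Partial-fraction decomposition: 71/(192*(y + 7)) - 41/(120*(y + 5)) - 1/(192*(y - 1)) - 11/(480*(y - 5)).
Integrate each term: A/(y−a) contributes A·log|y−a|.

-11*log(y - 5)/480 - log(y - 1)/192 - 41*log(y + 5)/120 + 71*log(y + 7)/192 + C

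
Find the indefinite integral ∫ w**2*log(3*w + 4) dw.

w**3*log(3*w + 4)/3 - w**3/9 + 2*w**2/9 - 16*w/27 + 64*log(3*w + 4)/81 + C

Use integration by parts with u = log(3*w + 4), dv = w**2 dw.
Then du = 3/(3*w + 4) dw and v = w**3/3.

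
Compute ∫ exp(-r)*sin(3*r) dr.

-exp(-r)*sin(3*r)/10 - 3*exp(-r)*cos(3*r)/10 + C

Let I denote the integral. Integrate by parts with u = sin(3*r), dv = exp(-r) dr, so v = -exp(-r): I = -exp(-r)*sin(3*r) + 3·∫ exp(-r)*cos(3*r) dr.
Apply parts again with u = cos(3*r), dv = exp(-r) dr: ∫ exp(-r)*cos(3*r) dr = -exp(-r)*cos(3*r) − 3·I. Substituting back brings back I: I = -exp(-r)*sin(3*r) - 3*exp(-r)*cos(3*r) − 9·I.
Solving for I: (1 + 9)·I equals the remaining terms, so I = (1/10)·(-exp(-r)*sin(3*r) - 3*exp(-r)*cos(3*r)).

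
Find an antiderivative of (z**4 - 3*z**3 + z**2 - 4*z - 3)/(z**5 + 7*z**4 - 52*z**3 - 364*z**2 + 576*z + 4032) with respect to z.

219*log(z - 6)/1040 - 61*log(z - 4)/1760 + 159*log(z + 4)/160 - 667*log(z + 6)/80 + 1168*log(z + 7)/143 + C

Factor the denominator: (z - 6)*(z - 4)*(z + 4)*(z + 6)*(z + 7).
Partial-fraction decomposition: 1168/(143*(z + 7)) - 667/(80*(z + 6)) + 159/(160*(z + 4)) - 61/(1760*(z - 4)) + 219/(1040*(z - 6)).
Integrate each term: A/(z−a) contributes A·log|z−a|.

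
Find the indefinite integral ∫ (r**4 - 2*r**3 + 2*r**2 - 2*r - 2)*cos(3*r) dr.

Use integration by parts with u = r**4 - 2*r**3 + 2*r**2 - 2*r - 2, dv = cos(3*r) dr, so v = sin(3*r)/3.
Apply parts 4 times (tabular method): alternate signs, differentiate u down to 0, integrate dv up.

r**4*sin(3*r)/3 - 2*r**3*sin(3*r)/3 + 4*r**3*cos(3*r)/9 + 2*r**2*sin(3*r)/9 - 2*r**2*cos(3*r)/3 - 2*r*sin(3*r)/9 + 4*r*cos(3*r)/27 - 58*sin(3*r)/81 - 2*cos(3*r)/27 + C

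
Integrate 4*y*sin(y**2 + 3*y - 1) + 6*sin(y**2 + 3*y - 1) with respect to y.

Let u = y**2 + 3*y - 1, so du = (2*y + 3) dy.
Rewriting, the integral becomes 2·∫ sin(u) du = 2·-cos(u).
Substituting back, u = y**2 + 3*y - 1.

-2*cos(y**2 + 3*y - 1) + C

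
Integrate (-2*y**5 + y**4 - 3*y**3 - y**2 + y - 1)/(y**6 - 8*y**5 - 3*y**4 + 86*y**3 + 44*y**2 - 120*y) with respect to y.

log(y)/120 - 2987*log(y - 6)/384 + 6021*log(y - 5)/980 - log(y - 1)/36 - 19519*log(y + 2)/56448 - 97/(336*y + 672) + C

Factor the denominator: y*(y - 6)*(y - 5)*(y - 1)*(y + 2)**2.
Partial-fraction decomposition: -19519/(56448*(y + 2)) + 97/(336*(y + 2)**2) - 1/(36*(y - 1)) + 6021/(980*(y - 5)) - 2987/(384*(y - 6)) + 1/(120*y).
Integrate each term; A/(y−a) gives A·log|y−a|; A/(y−a)² gives −A/(y−a).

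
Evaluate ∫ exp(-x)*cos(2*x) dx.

Let I denote the integral. Integrate by parts with u = cos(2*x), dv = exp(-x) dx, so v = -exp(-x): I = -exp(-x)*cos(2*x) − 2·∫ exp(-x)*sin(2*x) dx.
Apply parts again with u = sin(2*x), dv = exp(-x) dx: ∫ exp(-x)*sin(2*x) dx = -exp(-x)*sin(2*x) + 2·I. Substituting back brings back I: I = 2*exp(-x)*sin(2*x) - exp(-x)*cos(2*x) − 4·I.
Solving for I: (1 + 4)·I equals the remaining terms, so I = (1/5)·(2*exp(-x)*sin(2*x) - exp(-x)*cos(2*x)).

2*exp(-x)*sin(2*x)/5 - exp(-x)*cos(2*x)/5 + C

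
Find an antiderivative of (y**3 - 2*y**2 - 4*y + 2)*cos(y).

y**3*sin(y) - 2*y**2*sin(y) + 3*y**2*cos(y) - 10*y*sin(y) - 4*y*cos(y) + 6*sin(y) - 10*cos(y) + C

Use integration by parts with u = y**3 - 2*y**2 - 4*y + 2, dv = cos(y) dy, so v = sin(y).
Apply parts 3 times (tabular method): alternate signs, differentiate u down to 0, integrate dv up.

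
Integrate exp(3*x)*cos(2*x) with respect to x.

2*exp(3*x)*sin(2*x)/13 + 3*exp(3*x)*cos(2*x)/13 + C

Let I denote the integral. Integrate by parts with u = cos(2*x), dv = exp(3*x) dx, so v = exp(3*x)/3: I = exp(3*x)*cos(2*x)/3 + (2/3)·∫ exp(3*x)*sin(2*x) dx.
Apply parts again with u = sin(2*x), dv = exp(3*x) dx: ∫ exp(3*x)*sin(2*x) dx = exp(3*x)*sin(2*x)/3 − (2/3)·I. Substituting back brings back I: I = 2*exp(3*x)*sin(2*x)/9 + exp(3*x)*cos(2*x)/3 − (4/9)·I.
Solving for I: (1 + 4/9)·I equals the remaining terms, so I = (9/13)·(2*exp(3*x)*sin(2*x)/9 + exp(3*x)*cos(2*x)/3).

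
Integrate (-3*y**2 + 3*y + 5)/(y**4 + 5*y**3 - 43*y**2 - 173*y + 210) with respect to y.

Factor the denominator: (y - 6)*(y - 1)*(y + 5)*(y + 7).
Partial-fraction decomposition: 163/(208*(y + 7)) - 85/(132*(y + 5)) - 1/(48*(y - 1)) - 17/(143*(y - 6)).
Integrate each term: A/(y−a) contributes A·log|y−a|.

-17*log(y - 6)/143 - log(y - 1)/48 - 85*log(y + 5)/132 + 163*log(y + 7)/208 + C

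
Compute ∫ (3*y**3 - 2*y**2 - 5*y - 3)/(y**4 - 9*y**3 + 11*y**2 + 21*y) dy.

Factor the denominator: y*(y - 7)*(y - 3)*(y + 1).
Partial-fraction decomposition: 3/(32*(y + 1)) - 15/(16*(y - 3)) + 893/(224*(y - 7)) - 1/(7*y).
Integrate each term: A/(y−a) contributes A·log|y−a|.

-log(y)/7 + 893*log(y - 7)/224 - 15*log(y - 3)/16 + 3*log(y + 1)/32 + C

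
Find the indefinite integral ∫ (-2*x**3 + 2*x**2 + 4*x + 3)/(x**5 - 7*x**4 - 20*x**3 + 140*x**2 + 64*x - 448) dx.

Factor the denominator: (x - 7)*(x - 4)*(x - 2)*(x + 2)*(x + 4).
Partial-fraction decomposition: 49/(352*(x + 4)) - 19/(432*(x + 2)) + 1/(80*(x - 2)) + 77/(288*(x - 4)) - 557/(1485*(x - 7)).
Integrate each term: A/(x−a) contributes A·log|x−a|.

-557*log(x - 7)/1485 + 77*log(x - 4)/288 + log(x - 2)/80 - 19*log(x + 2)/432 + 49*log(x + 4)/352 + C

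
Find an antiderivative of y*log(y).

y**2*log(y)/2 - y**2/4 + C

Use integration by parts with u = log(y), dv = y dy.
Then du = 1/y dy and v = y**2/2.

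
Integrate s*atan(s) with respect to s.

Use integration by parts with u = arctan(s), dv = s ds.
Then du = 1/(s**2 + 1) ds.

s**2*atan(s)/2 - s/2 + atan(s)/2 + C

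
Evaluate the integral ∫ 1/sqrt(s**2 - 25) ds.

log(s + sqrt(s**2 - 25)) + C

Substitute s = 5·sec(θ), so ds = 5·sec(θ)*tan(θ) dθ and the radical becomes sqrt(s**2 - 25) = 5·tan(θ) by the Pythagorean identity.
Integrate the resulting trig expression in θ, then back-substitute sec(θ) = s/5, tan(θ) = sqrt(s**2 - 25)/5 (absorbing any constant into C).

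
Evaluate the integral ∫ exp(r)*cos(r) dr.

Let I denote the integral. Integrate by parts with u = cos(r), dv = exp(r) dr, so v = exp(r): I = exp(r)*cos(r) + ∫ exp(r)*sin(r) dr.
Apply parts again with u = sin(r), dv = exp(r) dr: ∫ exp(r)*sin(r) dr = exp(r)*sin(r) − I. Substituting back brings back I: I = exp(r)*sin(r) + exp(r)*cos(r) − I.
Solving for I: (1 + 1)·I equals the remaining terms, so I = (1/2)·(exp(r)*sin(r) + exp(r)*cos(r)).

exp(r)*sin(r)/2 + exp(r)*cos(r)/2 + C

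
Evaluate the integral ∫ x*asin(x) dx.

x**2*asin(x)/2 + x*sqrt(-x**2 + 1)/4 - asin(x)/4 + C

Use integration by parts with u = arcsin(x), dv = x dx.
Then du = 1/sqrt(-x**2 + 1) dx.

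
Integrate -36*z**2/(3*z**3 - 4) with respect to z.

Let u = 3*z**3 - 4, so du = (9*z**2) dz.
Rewriting, the integral becomes -4·∫ 1/u du = -4·log(u).
Substituting back, u = 3*z**3 - 4.

-4*log(3*z**3 - 4) + C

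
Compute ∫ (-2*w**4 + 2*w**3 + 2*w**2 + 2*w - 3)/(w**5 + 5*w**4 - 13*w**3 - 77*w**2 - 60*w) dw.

Factor the denominator: w*(w - 4)*(w + 1)*(w + 3)*(w + 5).
Partial-fraction decomposition: -1463/(360*(w + 5)) + 69/(28*(w + 3)) - 7/(40*(w + 1)) - 347/(1260*(w - 4)) + 1/(20*w).
Integrate each term: A/(w−a) contributes A·log|w−a|.

log(w)/20 - 347*log(w - 4)/1260 - 7*log(w + 1)/40 + 69*log(w + 3)/28 - 1463*log(w + 5)/360 + C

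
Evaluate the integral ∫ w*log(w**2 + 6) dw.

w**2*log(w**2 + 6)/2 - w**2/2 + 3*log(w**2 + 6) + C

Let u = w**2 + 6, so du = (2*w) dw.
The integral becomes (1/2)·∫ log(u) du; integrate by parts with u′=log(u), dv′=du.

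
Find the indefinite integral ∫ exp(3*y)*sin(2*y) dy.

3*exp(3*y)*sin(2*y)/13 - 2*exp(3*y)*cos(2*y)/13 + C

Let I denote the integral. Integrate by parts with u = sin(2*y), dv = exp(3*y) dy, so v = exp(3*y)/3: I = exp(3*y)*sin(2*y)/3 − (2/3)·∫ exp(3*y)*cos(2*y) dy.
Apply parts again with u = cos(2*y), dv = exp(3*y) dy: ∫ exp(3*y)*cos(2*y) dy = exp(3*y)*cos(2*y)/3 + (2/3)·I. Substituting back brings back I: I = exp(3*y)*sin(2*y)/3 - 2*exp(3*y)*cos(2*y)/9 − (4/9)·I.
Solving for I: (1 + 4/9)·I equals the remaining terms, so I = (9/13)·(exp(3*y)*sin(2*y)/3 - 2*exp(3*y)*cos(2*y)/9).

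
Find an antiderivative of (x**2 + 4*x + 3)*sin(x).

Use integration by parts with u = x**2 + 4*x + 3, dv = sin(x) dx, so v = -cos(x).
Apply parts 2 times (tabular method): alternate signs, differentiate u down to 0, integrate dv up.

-x**2*cos(x) + 2*x*sin(x) - 4*x*cos(x) + 4*sin(x) - cos(x) + C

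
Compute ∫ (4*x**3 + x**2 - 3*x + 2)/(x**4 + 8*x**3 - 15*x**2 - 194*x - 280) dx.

128*log(x - 5)/189 + 2*log(x + 2)/7 - 113*log(x + 4)/27 + 65*log(x + 7)/9 + C

Factor the denominator: (x - 5)*(x + 2)*(x + 4)*(x + 7).
Partial-fraction decomposition: 65/(9*(x + 7)) - 113/(27*(x + 4)) + 2/(7*(x + 2)) + 128/(189*(x - 5)).
Integrate each term: A/(x−a) contributes A·log|x−a|.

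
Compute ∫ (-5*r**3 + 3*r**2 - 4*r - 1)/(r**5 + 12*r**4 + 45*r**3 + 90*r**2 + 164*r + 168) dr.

59*log(r + 2)/40 - 173*log(r + 3)/52 + 1889*log(r + 7)/1060 + 385*log(r**2 + 4)/11024 + 1223*atan(r/2)/5512 + C

Factor the denominator: (r + 2)*(r + 3)*(r + 7)*(r**2 + 4).
Partial-fraction decomposition: (385*r + 2446)/(5512*(r**2 + 4)) + 1889/(1060*(r + 7)) - 173/(52*(r + 3)) + 59/(40*(r + 2)).
Integrate each term; A/(r−a) gives A·log|r−a|; the (Br+D)/(r²+p²) term gives a log and an atan.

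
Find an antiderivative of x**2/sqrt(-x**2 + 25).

Substitute x = 5·sin(θ), so dx = 5·cos(θ) dθ and the radical becomes sqrt(-x**2 + 25) = 5·cos(θ) by the Pythagorean identity.
Integrate the resulting trig expression in θ, then back-substitute θ = asin(x/5), sin(θ) = x/5, cos(θ) = sqrt(-x**2 + 25)/5 (absorbing any constant into C).

-x*sqrt(-x**2 + 25)/2 + 25*asin(x/5)/2 + C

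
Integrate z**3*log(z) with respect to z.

z**4*log(z)/4 - z**4/16 + C

Use integration by parts with u = log(z), dv = z**3 dz.
Then du = 1/z dz and v = z**4/4.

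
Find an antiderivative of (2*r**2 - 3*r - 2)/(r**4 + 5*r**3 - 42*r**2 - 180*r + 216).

13*log(r - 6)/180 + 3*log(r - 1)/245 - 149*log(r + 6)/1764 - 22/(21*r + 126) + C

Factor the denominator: (r - 6)*(r - 1)*(r + 6)**2.
Partial-fraction decomposition: -149/(1764*(r + 6)) + 22/(21*(r + 6)**2) + 3/(245*(r - 1)) + 13/(180*(r - 6)).
Integrate each term; A/(r−a) gives A·log|r−a|; A/(r−a)² gives −A/(r−a).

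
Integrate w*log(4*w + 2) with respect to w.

w**2*log(4*w + 2)/2 - w**2/4 + w/4 - log(2*w + 1)/8 + C

Use integration by parts with u = log(4*w + 2), dv = w dw.
Then du = 4/(4*w + 2) dw and v = w**2/2.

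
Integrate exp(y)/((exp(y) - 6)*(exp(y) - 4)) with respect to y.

log(exp(y) - 6)/2 - log(exp(y) - 4)/2 + C

Let u = e^y, du = e^y dy.
The integral becomes ∫ du/((u-6)(u-4)); decompose into partial fractions.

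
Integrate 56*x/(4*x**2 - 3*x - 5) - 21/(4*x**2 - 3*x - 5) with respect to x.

7*log(4*x**2 - 3*x - 5) + C

Let u = 4*x**2 - 3*x - 5, so du = (8*x - 3) dx.
Rewriting, the integral becomes 7·∫ 1/u du = 7·log(u).
Substituting back, u = 4*x**2 - 3*x - 5.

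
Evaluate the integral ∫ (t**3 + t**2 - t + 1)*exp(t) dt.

(t**3 - 2*t**2 + 3*t - 2)*exp(t) + C

Use integration by parts with u = t**3 + t**2 - t + 1, dv = exp(t) dt, so v = exp(t).
Apply parts 3 times (tabular method): alternate signs, differentiate u down to 0, integrate dv up.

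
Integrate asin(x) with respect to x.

x*asin(x) + sqrt(-x**2 + 1) + C

Use integration by parts with u = arcsin(x), dv = dx.
Then du = 1/sqrt(-x**2 + 1) dx.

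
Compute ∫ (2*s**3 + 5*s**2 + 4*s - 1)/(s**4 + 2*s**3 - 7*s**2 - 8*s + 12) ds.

43*log(s - 2)/20 - 5*log(s - 1)/6 - 5*log(s + 2)/12 + 11*log(s + 3)/10 + C

Factor the denominator: (s - 2)*(s - 1)*(s + 2)*(s + 3).
Partial-fraction decomposition: 11/(10*(s + 3)) - 5/(12*(s + 2)) - 5/(6*(s - 1)) + 43/(20*(s - 2)).
Integrate each term: A/(s−a) contributes A·log|s−a|.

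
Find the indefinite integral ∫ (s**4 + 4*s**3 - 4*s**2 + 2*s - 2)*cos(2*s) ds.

s**4*sin(2*s)/2 + 2*s**3*sin(2*s) + s**3*cos(2*s) - 7*s**2*sin(2*s)/2 + 3*s**2*cos(2*s) - 2*s*sin(2*s) - 7*s*cos(2*s)/2 + 3*sin(2*s)/4 - cos(2*s) + C

Use integration by parts with u = s**4 + 4*s**3 - 4*s**2 + 2*s - 2, dv = cos(2*s) ds, so v = sin(2*s)/2.
Apply parts 4 times (tabular method): alternate signs, differentiate u down to 0, integrate dv up.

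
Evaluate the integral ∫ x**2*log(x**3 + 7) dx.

Let u = x**3 + 7, so du = (3*x**2) dx.
The integral becomes (1/3)·∫ log(u) du; integrate by parts with u′=log(u), dv′=du.

x**3*log(x**3 + 7)/3 - x**3/3 + 7*log(x**3 + 7)/3 + C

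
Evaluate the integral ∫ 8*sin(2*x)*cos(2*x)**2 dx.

-4*cos(2*x)**3/3 + C

Let u = cos(2*x), so du = (-2*sin(2*x)) dx.
Rewriting, the integral becomes -4·∫ u^2 du = -4·u^3/3.
Substituting back, u = cos(2*x).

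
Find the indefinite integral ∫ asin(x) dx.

Use integration by parts with u = arcsin(x), dv = dx.
Then du = 1/sqrt(-x**2 + 1) dx.

x*asin(x) + sqrt(-x**2 + 1) + C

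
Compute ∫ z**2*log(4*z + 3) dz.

z**3*log(4*z + 3)/3 - z**3/9 + z**2/8 - 3*z/16 + 9*log(4*z + 3)/64 + C

Use integration by parts with u = log(4*z + 3), dv = z**2 dz.
Then du = 4/(4*z + 3) dz and v = z**3/3.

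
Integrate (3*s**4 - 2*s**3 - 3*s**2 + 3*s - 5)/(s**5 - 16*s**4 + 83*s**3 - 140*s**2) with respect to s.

Factor the denominator: s**2*(s - 7)*(s - 5)*(s - 4).
Partial-fraction decomposition: 599/(48*(s - 4)) - 156/(5*(s - 5)) + 3193/(147*(s - 7)) - 1/(3920*s) + 1/(28*s**2).
Integrate each term; A/(s−a) gives A·log|s−a|; A/(s−a)² gives −A/(s−a).

-log(s)/3920 + 3193*log(s - 7)/147 - 156*log(s - 5)/5 + 599*log(s - 4)/48 - 1/(28*s) + C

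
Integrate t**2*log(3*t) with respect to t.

t**3*(log(t) + log(3))/3 - t**3/9 + C

Use integration by parts with u = log(3*t), dv = t**2 dt.
Then du = 1/t dt and v = t**3/3.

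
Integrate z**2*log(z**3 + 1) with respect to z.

Let u = z**3 + 1, so du = (3*z**2) dz.
The integral becomes (1/3)·∫ log(u) du; integrate by parts with u′=log(u), dv′=du.

z**3*log(z**3 + 1)/3 - z**3/3 + log(z**3 + 1)/3 + C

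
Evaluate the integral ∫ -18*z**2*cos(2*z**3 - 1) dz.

Let u = 2*z**3 - 1, so du = (6*z**2) dz.
Rewriting, the integral becomes -3·∫ cos(u) du = -3·sin(u).
Substituting back, u = 2*z**3 - 1.

-3*sin(2*z**3 - 1) + C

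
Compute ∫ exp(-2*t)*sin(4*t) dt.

-exp(-2*t)*sin(4*t)/10 - exp(-2*t)*cos(4*t)/5 + C

Let I denote the integral. Integrate by parts with u = sin(4*t), dv = exp(-2*t) dt, so v = -exp(-2*t)/2: I = -exp(-2*t)*sin(4*t)/2 + 2·∫ exp(-2*t)*cos(4*t) dt.
Apply parts again with u = cos(4*t), dv = exp(-2*t) dt: ∫ exp(-2*t)*cos(4*t) dt = -exp(-2*t)*cos(4*t)/2 − 2·I. Substituting back brings back I: I = -exp(-2*t)*sin(4*t)/2 - exp(-2*t)*cos(4*t) − 4·I.
Solving for I: (1 + 4)·I equals the remaining terms, so I = (1/5)·(-exp(-2*t)*sin(4*t)/2 - exp(-2*t)*cos(4*t)).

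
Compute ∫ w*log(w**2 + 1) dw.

w**2*log(w**2 + 1)/2 - w**2/2 + log(w**2 + 1)/2 + C

Let u = w**2 + 1, so du = (2*w) dw.
The integral becomes (1/2)·∫ log(u) du; integrate by parts with u′=log(u), dv′=du.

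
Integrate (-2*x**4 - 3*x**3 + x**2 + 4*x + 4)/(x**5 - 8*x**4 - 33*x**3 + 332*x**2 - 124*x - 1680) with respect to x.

Factor the denominator: (x - 7)*(x - 5)*(x - 4)*(x + 2)*(x + 6).
Partial-fraction decomposition: -241/(715*(x + 6)) + 1/(189*(x + 2)) - 167/(45*(x - 4)) + 788/(77*(x - 5)) - 2875/(351*(x - 7)).
Integrate each term: A/(x−a) contributes A·log|x−a|.

-2875*log(x - 7)/351 + 788*log(x - 5)/77 - 167*log(x - 4)/45 + log(x + 2)/189 - 241*log(x + 6)/715 + C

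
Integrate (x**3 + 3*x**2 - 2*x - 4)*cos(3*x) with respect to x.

x**3*sin(3*x)/3 + x**2*sin(3*x) + x**2*cos(3*x)/3 - 8*x*sin(3*x)/9 + 2*x*cos(3*x)/3 - 14*sin(3*x)/9 - 8*cos(3*x)/27 + C

Use integration by parts with u = x**3 + 3*x**2 - 2*x - 4, dv = cos(3*x) dx, so v = sin(3*x)/3.
Apply parts 3 times (tabular method): alternate signs, differentiate u down to 0, integrate dv up.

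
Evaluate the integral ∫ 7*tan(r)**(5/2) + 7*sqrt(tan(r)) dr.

Let u = tan(r), so du = (tan(r)**2 + 1) dr.
Rewriting, the integral becomes 7·∫ √u du = 7·(2/3)u^(3/2).
Substituting back, u = tan(r).

14*tan(r)**(3/2)/3 + C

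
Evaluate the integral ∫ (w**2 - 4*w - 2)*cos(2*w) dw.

w**2*sin(2*w)/2 - 2*w*sin(2*w) + w*cos(2*w)/2 - 5*sin(2*w)/4 - cos(2*w) + C

Use integration by parts with u = w**2 - 4*w - 2, dv = cos(2*w) dw, so v = sin(2*w)/2.
Apply parts 2 times (tabular method): alternate signs, differentiate u down to 0, integrate dv up.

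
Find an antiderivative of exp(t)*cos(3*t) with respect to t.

3*exp(t)*sin(3*t)/10 + exp(t)*cos(3*t)/10 + C

Let I denote the integral. Integrate by parts with u = cos(3*t), dv = exp(t) dt, so v = exp(t): I = exp(t)*cos(3*t) + 3·∫ exp(t)*sin(3*t) dt.
Apply parts again with u = sin(3*t), dv = exp(t) dt: ∫ exp(t)*sin(3*t) dt = exp(t)*sin(3*t) − 3·I. Substituting back brings back I: I = 3*exp(t)*sin(3*t) + exp(t)*cos(3*t) − 9·I.
Solving for I: (1 + 9)·I equals the remaining terms, so I = (1/10)·(3*exp(t)*sin(3*t) + exp(t)*cos(3*t)).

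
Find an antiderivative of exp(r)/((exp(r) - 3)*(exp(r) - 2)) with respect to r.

Let u = e^r, du = e^r dr.
The integral becomes ∫ du/((u-3)(u-2)); decompose into partial fractions.

log(exp(r) - 3) - log(exp(r) - 2) + C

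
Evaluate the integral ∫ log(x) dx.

Use integration by parts with u = log(x), dv = dx.
Then du = 1/x dx and v = x.

x*log(x) - x + C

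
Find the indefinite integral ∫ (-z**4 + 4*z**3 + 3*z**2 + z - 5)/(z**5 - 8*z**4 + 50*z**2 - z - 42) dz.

-55*log(z - 7)/108 - 13*log(z - 3)/40 + log(z - 1)/36 + log(z + 1)/8 - 43*log(z + 2)/135 + C

Factor the denominator: (z - 7)*(z - 3)*(z - 1)*(z + 1)*(z + 2).
Partial-fraction decomposition: -43/(135*(z + 2)) + 1/(8*(z + 1)) + 1/(36*(z - 1)) - 13/(40*(z - 3)) - 55/(108*(z - 7)).
Integrate each term: A/(z−a) contributes A·log|z−a|.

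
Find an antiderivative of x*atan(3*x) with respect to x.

x**2*atan(3*x)/2 - x/6 + atan(3*x)/18 + C

Use integration by parts with u = arctan(3*x), dv = x dx.
Then du = 3/(9*x**2 + 1) dx.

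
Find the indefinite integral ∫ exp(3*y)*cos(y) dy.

exp(3*y)*sin(y)/10 + 3*exp(3*y)*cos(y)/10 + C

Let I denote the integral. Integrate by parts with u = cos(y), dv = exp(3*y) dy, so v = exp(3*y)/3: I = exp(3*y)*cos(y)/3 + (1/3)·∫ exp(3*y)*sin(y) dy.
Apply parts again with u = sin(y), dv = exp(3*y) dy: ∫ exp(3*y)*sin(y) dy = exp(3*y)*sin(y)/3 − (1/3)·I. Substituting back brings back I: I = exp(3*y)*sin(y)/9 + exp(3*y)*cos(y)/3 − (1/9)·I.
Solving for I: (1 + 1/9)·I equals the remaining terms, so I = (9/10)·(exp(3*y)*sin(y)/9 + exp(3*y)*cos(y)/3).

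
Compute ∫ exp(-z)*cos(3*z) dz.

3*exp(-z)*sin(3*z)/10 - exp(-z)*cos(3*z)/10 + C

Let I denote the integral. Integrate by parts with u = cos(3*z), dv = exp(-z) dz, so v = -exp(-z): I = -exp(-z)*cos(3*z) − 3·∫ exp(-z)*sin(3*z) dz.
Apply parts again with u = sin(3*z), dv = exp(-z) dz: ∫ exp(-z)*sin(3*z) dz = -exp(-z)*sin(3*z) + 3·I. Substituting back brings back I: I = 3*exp(-z)*sin(3*z) - exp(-z)*cos(3*z) − 9·I.
Solving for I: (1 + 9)·I equals the remaining terms, so I = (1/10)·(3*exp(-z)*sin(3*z) - exp(-z)*cos(3*z)).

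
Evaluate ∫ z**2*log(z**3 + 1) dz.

z**3*log(z**3 + 1)/3 - z**3/3 + log(z**3 + 1)/3 + C

Let u = z**3 + 1, so du = (3*z**2) dz.
The integral becomes (1/3)·∫ log(u) du; integrate by parts with u′=log(u), dv′=du.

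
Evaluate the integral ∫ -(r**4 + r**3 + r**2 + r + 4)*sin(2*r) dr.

r**4*cos(2*r)/2 - r**3*sin(2*r) + r**3*cos(2*r)/2 - 3*r**2*sin(2*r)/4 - r**2*cos(2*r) + r*sin(2*r) - r*cos(2*r)/4 + sin(2*r)/8 + 5*cos(2*r)/2 + C

Use integration by parts with u = r**4 + r**3 + r**2 + r + 4, dv = -sin(2*r) dr, so v = cos(2*r)/2.
Apply parts 4 times (tabular method): alternate signs, differentiate u down to 0, integrate dv up.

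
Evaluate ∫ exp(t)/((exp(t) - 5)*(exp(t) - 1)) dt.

Let u = e^t, du = e^t dt.
The integral becomes ∫ du/((u-1)(u-5)); decompose into partial fractions.

log(exp(t) - 5)/4 - log(exp(t) - 1)/4 + C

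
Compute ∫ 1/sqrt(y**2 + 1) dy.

Substitute y = tan(θ), so dy = sec(θ)^2 dθ and the radical becomes sqrt(y**2 + 1) = sec(θ) by the Pythagorean identity.
Integrate the resulting trig expression in θ, then back-substitute tan(θ) = y, sec(θ) = sqrt(y**2 + 1) (absorbing any constant into C).

log(y + sqrt(y**2 + 1)) + C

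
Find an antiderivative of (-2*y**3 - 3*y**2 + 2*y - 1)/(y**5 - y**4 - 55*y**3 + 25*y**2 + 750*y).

-log(y)/750 - 529*log(y - 6)/726 + 79*log(y - 5)/125 + 1482*log(y + 5)/15125 + 82/(275*y + 1375) + C

Factor the denominator: y*(y - 6)*(y - 5)*(y + 5)**2.
Partial-fraction decomposition: 1482/(15125*(y + 5)) - 82/(275*(y + 5)**2) + 79/(125*(y - 5)) - 529/(726*(y - 6)) - 1/(750*y).
Integrate each term; A/(y−a) gives A·log|y−a|; A/(y−a)² gives −A/(y−a).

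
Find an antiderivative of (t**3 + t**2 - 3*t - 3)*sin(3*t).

Use integration by parts with u = t**3 + t**2 - 3*t - 3, dv = sin(3*t) dt, so v = -cos(3*t)/3.
Apply parts 3 times (tabular method): alternate signs, differentiate u down to 0, integrate dv up.

-t**3*cos(3*t)/3 + t**2*sin(3*t)/3 - t**2*cos(3*t)/3 + 2*t*sin(3*t)/9 + 11*t*cos(3*t)/9 - 11*sin(3*t)/27 + 29*cos(3*t)/27 + C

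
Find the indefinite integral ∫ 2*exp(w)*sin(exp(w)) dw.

Let u = exp(w), so du = (exp(w)) dw.
Rewriting, the integral becomes 2·∫ sin(u) du = 2·-cos(u).
Substituting back, u = exp(w).

-2*cos(exp(w)) + C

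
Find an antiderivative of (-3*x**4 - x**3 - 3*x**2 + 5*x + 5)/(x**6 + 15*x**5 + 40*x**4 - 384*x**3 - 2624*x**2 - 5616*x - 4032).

-4177*log(x - 6)/99840 - 5921*log(x + 2)/12800 + 767*log(x + 4)/240 - 3805*log(x + 6)/384 + 7037*log(x + 7)/975 - 57/(320*x + 640) + C

Factor the denominator: (x - 6)*(x + 2)**2*(x + 4)*(x + 6)*(x + 7).
Partial-fraction decomposition: 7037/(975*(x + 7)) - 3805/(384*(x + 6)) + 767/(240*(x + 4)) - 5921/(12800*(x + 2)) + 57/(320*(x + 2)**2) - 4177/(99840*(x - 6)).
Integrate each term; A/(x−a) gives A·log|x−a|; A/(x−a)² gives −A/(x−a).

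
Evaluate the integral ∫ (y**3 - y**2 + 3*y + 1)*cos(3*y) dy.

y**3*sin(3*y)/3 - y**2*sin(3*y)/3 + y**2*cos(3*y)/3 + 7*y*sin(3*y)/9 - 2*y*cos(3*y)/9 + 11*sin(3*y)/27 + 7*cos(3*y)/27 + C

Use integration by parts with u = y**3 - y**2 + 3*y + 1, dv = cos(3*y) dy, so v = sin(3*y)/3.
Apply parts 3 times (tabular method): alternate signs, differentiate u down to 0, integrate dv up.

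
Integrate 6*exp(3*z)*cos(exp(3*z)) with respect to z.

2*sin(exp(3*z)) + C

Let u = exp(3*z), so du = (3*exp(3*z)) dz.
Rewriting, the integral becomes 2·∫ cos(u) du = 2·sin(u).
Substituting back, u = exp(3*z).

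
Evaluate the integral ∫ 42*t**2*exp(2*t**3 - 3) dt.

7*exp(2*t**3 - 3) + C

Let u = 2*t**3 - 3, so du = (6*t**2) dt.
Rewriting, the integral becomes 7·∫ e^u du = 7·e^u.
Substituting back, u = 2*t**3 - 3.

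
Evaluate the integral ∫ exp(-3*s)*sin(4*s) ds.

Let I denote the integral. Integrate by parts with u = sin(4*s), dv = exp(-3*s) ds, so v = -exp(-3*s)/3: I = -exp(-3*s)*sin(4*s)/3 + (4/3)·∫ exp(-3*s)*cos(4*s) ds.
Apply parts again with u = cos(4*s), dv = exp(-3*s) ds: ∫ exp(-3*s)*cos(4*s) ds = -exp(-3*s)*cos(4*s)/3 − (4/3)·I. Substituting back brings back I: I = -exp(-3*s)*sin(4*s)/3 - 4*exp(-3*s)*cos(4*s)/9 − (16/9)·I.
Solving for I: (1 + 16/9)·I equals the remaining terms, so I = (9/25)·(-exp(-3*s)*sin(4*s)/3 - 4*exp(-3*s)*cos(4*s)/9).

-3*exp(-3*s)*sin(4*s)/25 - 4*exp(-3*s)*cos(4*s)/25 + C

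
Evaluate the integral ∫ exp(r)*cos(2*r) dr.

Let I denote the integral. Integrate by parts with u = cos(2*r), dv = exp(r) dr, so v = exp(r): I = exp(r)*cos(2*r) + 2·∫ exp(r)*sin(2*r) dr.
Apply parts again with u = sin(2*r), dv = exp(r) dr: ∫ exp(r)*sin(2*r) dr = exp(r)*sin(2*r) − 2·I. Substituting back brings back I: I = 2*exp(r)*sin(2*r) + exp(r)*cos(2*r) − 4·I.
Solving for I: (1 + 4)·I equals the remaining terms, so I = (1/5)·(2*exp(r)*sin(2*r) + exp(r)*cos(2*r)).

2*exp(r)*sin(2*r)/5 + exp(r)*cos(2*r)/5 + C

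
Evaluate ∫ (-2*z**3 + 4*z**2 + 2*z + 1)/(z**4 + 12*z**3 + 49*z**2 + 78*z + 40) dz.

5*log(z + 1)/12 - 29*log(z + 2)/6 + 185*log(z + 4)/6 - 341*log(z + 5)/12 + C

Factor the denominator: (z + 1)*(z + 2)*(z + 4)*(z + 5).
Partial-fraction decomposition: -341/(12*(z + 5)) + 185/(6*(z + 4)) - 29/(6*(z + 2)) + 5/(12*(z + 1)).
Integrate each term: A/(z−a) contributes A·log|z−a|.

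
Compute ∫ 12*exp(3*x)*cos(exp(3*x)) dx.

Let u = exp(3*x), so du = (3*exp(3*x)) dx.
Rewriting, the integral becomes 4·∫ cos(u) du = 4·sin(u).
Substituting back, u = exp(3*x).

4*sin(exp(3*x)) + C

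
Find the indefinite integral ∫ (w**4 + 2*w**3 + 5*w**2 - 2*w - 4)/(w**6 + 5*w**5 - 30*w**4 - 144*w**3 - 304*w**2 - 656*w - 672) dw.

Factor the denominator: (w - 6)*(w + 2)**2*(w + 7)*(w**2 + 4).
Partial-fraction decomposition: -(41*w - 234)/(4240*(w**2 + 4)) - 394/(3445*(w + 7)) + 43/(640*(w + 2)) - 1/(16*(w + 2)**2) + 473/(8320*(w - 6)).
Integrate each term; A/(w−a) gives A·log|w−a|; the (Bw+D)/(w²+p²) term gives a log and an atan.

473*log(w - 6)/8320 + 43*log(w + 2)/640 - 394*log(w + 7)/3445 - 41*log(w**2 + 4)/8480 + 117*atan(w/2)/4240 + 1/(16*w + 32) + C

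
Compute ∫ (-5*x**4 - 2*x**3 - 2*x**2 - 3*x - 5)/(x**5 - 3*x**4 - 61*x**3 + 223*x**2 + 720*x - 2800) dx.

51907*log(x - 5)/3888 - 1457*log(x - 4)/88 + 1177*log(x + 4)/1944 - 11401*log(x + 7)/4752 + 3445/(108*x - 540) + C

Factor the denominator: (x - 5)**2*(x - 4)*(x + 4)*(x + 7).
Partial-fraction decomposition: -11401/(4752*(x + 7)) + 1177/(1944*(x + 4)) - 1457/(88*(x - 4)) + 51907/(3888*(x - 5)) - 3445/(108*(x - 5)**2).
Integrate each term; A/(x−a) gives A·log|x−a|; A/(x−a)² gives −A/(x−a).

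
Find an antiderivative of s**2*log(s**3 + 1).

s**3*log(s**3 + 1)/3 - s**3/3 + log(s**3 + 1)/3 + C

Let u = s**3 + 1, so du = (3*s**2) ds.
The integral becomes (1/3)·∫ log(u) du; integrate by parts with u′=log(u), dv′=du.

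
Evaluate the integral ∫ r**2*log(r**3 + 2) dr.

Let u = r**3 + 2, so du = (3*r**2) dr.
The integral becomes (1/3)·∫ log(u) du; integrate by parts with u′=log(u), dv′=du.

r**3*log(r**3 + 2)/3 - r**3/3 + 2*log(r**3 + 2)/3 + C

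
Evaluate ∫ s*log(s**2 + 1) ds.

Let u = s**2 + 1, so du = (2*s) ds.
The integral becomes (1/2)·∫ log(u) du; integrate by parts with u′=log(u), dv′=du.

s**2*log(s**2 + 1)/2 - s**2/2 + log(s**2 + 1)/2 + C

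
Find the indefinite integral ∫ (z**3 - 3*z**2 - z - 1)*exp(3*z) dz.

Use integration by parts with u = z**3 - 3*z**2 - z - 1, dv = exp(3*z) dz, so v = exp(3*z)/3.
Apply parts 3 times (tabular method): alternate signs, differentiate u down to 0, integrate dv up.

(9*z**3 - 36*z**2 + 15*z - 14)*exp(3*z)/27 + C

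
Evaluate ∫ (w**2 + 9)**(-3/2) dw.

w/(9*sqrt(w**2 + 9)) + C

Substitute w = 3·tan(θ), so dw = 3·sec(θ)^2 dθ and the radical becomes sqrt(w**2 + 9) = 3·sec(θ) by the Pythagorean identity.
Integrate the resulting trig expression in θ, then back-substitute tan(θ) = w/3, sec(θ) = sqrt(w**2 + 9)/3 (absorbing any constant into C).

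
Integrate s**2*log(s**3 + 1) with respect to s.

s**3*log(s**3 + 1)/3 - s**3/3 + log(s**3 + 1)/3 + C

Let u = s**3 + 1, so du = (3*s**2) ds.
The integral becomes (1/3)·∫ log(u) du; integrate by parts with u′=log(u), dv′=du.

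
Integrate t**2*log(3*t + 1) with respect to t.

Use integration by parts with u = log(3*t + 1), dv = t**2 dt.
Then du = 3/(3*t + 1) dt and v = t**3/3.

t**3*log(3*t + 1)/3 - t**3/9 + t**2/18 - t/27 + log(3*t + 1)/81 + C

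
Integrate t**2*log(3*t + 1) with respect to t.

t**3*log(3*t + 1)/3 - t**3/9 + t**2/18 - t/27 + log(3*t + 1)/81 + C

Use integration by parts with u = log(3*t + 1), dv = t**2 dt.
Then du = 3/(3*t + 1) dt and v = t**3/3.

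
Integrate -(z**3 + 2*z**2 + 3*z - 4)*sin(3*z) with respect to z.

z**3*cos(3*z)/3 - z**2*sin(3*z)/3 + 2*z**2*cos(3*z)/3 - 4*z*sin(3*z)/9 + 7*z*cos(3*z)/9 - 7*sin(3*z)/27 - 40*cos(3*z)/27 + C

Use integration by parts with u = z**3 + 2*z**2 + 3*z - 4, dv = -sin(3*z) dz, so v = cos(3*z)/3.
Apply parts 3 times (tabular method): alternate signs, differentiate u down to 0, integrate dv up.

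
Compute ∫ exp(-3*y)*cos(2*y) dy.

Let I denote the integral. Integrate by parts with u = cos(2*y), dv = exp(-3*y) dy, so v = -exp(-3*y)/3: I = -exp(-3*y)*cos(2*y)/3 − (2/3)·∫ exp(-3*y)*sin(2*y) dy.
Apply parts again with u = sin(2*y), dv = exp(-3*y) dy: ∫ exp(-3*y)*sin(2*y) dy = -exp(-3*y)*sin(2*y)/3 + (2/3)·I. Substituting back brings back I: I = 2*exp(-3*y)*sin(2*y)/9 - exp(-3*y)*cos(2*y)/3 − (4/9)·I.
Solving for I: (1 + 4/9)·I equals the remaining terms, so I = (9/13)·(2*exp(-3*y)*sin(2*y)/9 - exp(-3*y)*cos(2*y)/3).

2*exp(-3*y)*sin(2*y)/13 - 3*exp(-3*y)*cos(2*y)/13 + C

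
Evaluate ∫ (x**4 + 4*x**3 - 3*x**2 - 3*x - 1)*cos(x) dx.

x**4*sin(x) + 4*x**3*sin(x) + 4*x**3*cos(x) - 15*x**2*sin(x) + 12*x**2*cos(x) - 27*x*sin(x) - 30*x*cos(x) + 29*sin(x) - 27*cos(x) + C

Use integration by parts with u = x**4 + 4*x**3 - 3*x**2 - 3*x - 1, dv = cos(x) dx, so v = sin(x).
Apply parts 4 times (tabular method): alternate signs, differentiate u down to 0, integrate dv up.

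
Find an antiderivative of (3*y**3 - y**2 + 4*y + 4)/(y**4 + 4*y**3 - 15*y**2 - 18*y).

-2*log(y)/9 + 22*log(y - 3)/27 - log(y + 1)/5 + 352*log(y + 6)/135 + C

Factor the denominator: y*(y - 3)*(y + 1)*(y + 6).
Partial-fraction decomposition: 352/(135*(y + 6)) - 1/(5*(y + 1)) + 22/(27*(y - 3)) - 2/(9*y).
Integrate each term: A/(y−a) contributes A·log|y−a|.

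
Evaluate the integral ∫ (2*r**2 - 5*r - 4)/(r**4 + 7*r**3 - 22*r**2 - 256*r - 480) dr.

19*log(r - 6)/550 + 321*log(r + 4)/50 - 71*log(r + 5)/11 + 24/(5*r + 20) + C

Factor the denominator: (r - 6)*(r + 4)**2*(r + 5).
Partial-fraction decomposition: -71/(11*(r + 5)) + 321/(50*(r + 4)) - 24/(5*(r + 4)**2) + 19/(550*(r - 6)).
Integrate each term; A/(r−a) gives A·log|r−a|; A/(r−a)² gives −A/(r−a).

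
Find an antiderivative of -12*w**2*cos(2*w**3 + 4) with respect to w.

Let u = 2*w**3 + 4, so du = (6*w**2) dw.
Rewriting, the integral becomes -2·∫ cos(u) du = -2·sin(u).
Substituting back, u = 2*w**3 + 4.

-2*sin(2*w**3 + 4) + C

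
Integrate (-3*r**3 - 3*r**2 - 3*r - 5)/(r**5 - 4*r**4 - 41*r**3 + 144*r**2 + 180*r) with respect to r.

Factor the denominator: r*(r - 6)*(r - 5)*(r + 1)*(r + 6).
Partial-fraction decomposition: 553/(3960*(r + 6)) + 1/(105*(r + 1)) + 47/(33*(r - 5)) - 779/(504*(r - 6)) - 1/(36*r).
Integrate each term: A/(r−a) contributes A·log|r−a|.

-log(r)/36 - 779*log(r - 6)/504 + 47*log(r - 5)/33 + log(r + 1)/105 + 553*log(r + 6)/3960 + C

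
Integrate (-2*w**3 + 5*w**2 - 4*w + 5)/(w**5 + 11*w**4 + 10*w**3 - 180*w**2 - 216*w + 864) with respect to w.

Factor the denominator: (w - 3)*(w - 2)*(w + 4)*(w + 6)**2.
Partial-fraction decomposition: -13813/(10368*(w + 6)) - 641/(144*(w + 6)**2) + 229/(168*(w + 4)) - 1/(384*(w - 2)) - 16/(567*(w - 3)).
Integrate each term; A/(w−a) gives A·log|w−a|; A/(w−a)² gives −A/(w−a).

-16*log(w - 3)/567 - log(w - 2)/384 + 229*log(w + 4)/168 - 13813*log(w + 6)/10368 + 641/(144*w + 864) + C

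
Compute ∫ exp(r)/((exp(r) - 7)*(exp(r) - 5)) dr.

log(exp(r) - 7)/2 - log(exp(r) - 5)/2 + C

Let u = e^r, du = e^r dr.
The integral becomes ∫ du/((u-5)(u-7)); decompose into partial fractions.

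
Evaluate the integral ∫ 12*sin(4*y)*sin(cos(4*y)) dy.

3*cos(cos(4*y)) + C

Let u = cos(4*y), so du = (-4*sin(4*y)) dy.
Rewriting, the integral becomes -3·∫ sin(u) du = -3·-cos(u).
Substituting back, u = cos(4*y).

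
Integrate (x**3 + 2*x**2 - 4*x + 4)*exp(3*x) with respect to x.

(9*x**3 + 9*x**2 - 42*x + 50)*exp(3*x)/27 + C

Use integration by parts with u = x**3 + 2*x**2 - 4*x + 4, dv = exp(3*x) dx, so v = exp(3*x)/3.
Apply parts 3 times (tabular method): alternate signs, differentiate u down to 0, integrate dv up.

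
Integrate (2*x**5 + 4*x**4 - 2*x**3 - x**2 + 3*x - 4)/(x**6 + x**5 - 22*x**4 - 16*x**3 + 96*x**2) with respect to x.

7*log(x)/288 + 367*log(x - 4)/224 - 11*log(x - 2)/24 - 26*log(x + 3)/63 + 29*log(x + 4)/24 + 1/(24*x) + C

Factor the denominator: x**2*(x - 4)*(x - 2)*(x + 3)*(x + 4).
Partial-fraction decomposition: 29/(24*(x + 4)) - 26/(63*(x + 3)) - 11/(24*(x - 2)) + 367/(224*(x - 4)) + 7/(288*x) - 1/(24*x**2).
Integrate each term; A/(x−a) gives A·log|x−a|; A/(x−a)² gives −A/(x−a).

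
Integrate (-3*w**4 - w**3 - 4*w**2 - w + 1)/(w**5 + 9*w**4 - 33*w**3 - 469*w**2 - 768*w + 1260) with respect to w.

-149*log(w - 7)/234 + 2*log(w - 1)/441 - 461*log(w + 5)/18 + 14806*log(w + 6)/637 - 293/(7*w + 42) + C

Factor the denominator: (w - 7)*(w - 1)*(w + 5)*(w + 6)**2.
Partial-fraction decomposition: 14806/(637*(w + 6)) + 293/(7*(w + 6)**2) - 461/(18*(w + 5)) + 2/(441*(w - 1)) - 149/(234*(w - 7)).
Integrate each term; A/(w−a) gives A·log|w−a|; A/(w−a)² gives −A/(w−a).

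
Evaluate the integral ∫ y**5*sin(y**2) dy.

-y**4*cos(y**2)/2 + y**2*sin(y**2) + cos(y**2) + C

Let u = y², du = 2y dy; rewrite as (1/2)∫ u^2·sin(1u) du.
Now integrate by parts 2 times.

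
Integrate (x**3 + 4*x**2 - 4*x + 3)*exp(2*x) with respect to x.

Use integration by parts with u = x**3 + 4*x**2 - 4*x + 3, dv = exp(2*x) dx, so v = exp(2*x)/2.
Apply parts 3 times (tabular method): alternate signs, differentiate u down to 0, integrate dv up.

(4*x**3 + 10*x**2 - 26*x + 25)*exp(2*x)/8 + C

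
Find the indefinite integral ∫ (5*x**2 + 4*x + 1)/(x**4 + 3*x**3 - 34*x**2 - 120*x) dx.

Factor the denominator: x*(x - 6)*(x + 4)*(x + 5).
Partial-fraction decomposition: -106/(55*(x + 5)) + 13/(8*(x + 4)) + 41/(132*(x - 6)) - 1/(120*x).
Integrate each term: A/(x−a) contributes A·log|x−a|.

-log(x)/120 + 41*log(x - 6)/132 + 13*log(x + 4)/8 - 106*log(x + 5)/55 + C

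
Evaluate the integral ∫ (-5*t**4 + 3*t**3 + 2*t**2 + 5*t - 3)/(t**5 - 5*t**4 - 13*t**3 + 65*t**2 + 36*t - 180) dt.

Factor the denominator: (t - 5)*(t - 3)*(t - 2)*(t + 2)*(t + 3).
Partial-fraction decomposition: -81/(40*(t + 3)) + 109/(140*(t + 2)) - 41/(60*(t - 2)) + 49/(10*(t - 3)) - 1339/(168*(t - 5)).
Integrate each term: A/(t−a) contributes A·log|t−a|.

-1339*log(t - 5)/168 + 49*log(t - 3)/10 - 41*log(t - 2)/60 + 109*log(t + 2)/140 - 81*log(t + 3)/40 + C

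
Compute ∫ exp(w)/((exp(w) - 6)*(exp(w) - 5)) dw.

Let u = e^w, du = e^w dw.
The integral becomes ∫ du/((u-6)(u-5)); decompose into partial fractions.

log(exp(w) - 6) - log(exp(w) - 5) + C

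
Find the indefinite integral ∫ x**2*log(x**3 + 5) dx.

x**3*log(x**3 + 5)/3 - x**3/3 + 5*log(x**3 + 5)/3 + C

Let u = x**3 + 5, so du = (3*x**2) dx.
The integral becomes (1/3)·∫ log(u) du; integrate by parts with u′=log(u), dv′=du.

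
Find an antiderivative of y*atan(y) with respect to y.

y**2*atan(y)/2 - y/2 + atan(y)/2 + C

Use integration by parts with u = arctan(y), dv = y dy.
Then du = 1/(y**2 + 1) dy.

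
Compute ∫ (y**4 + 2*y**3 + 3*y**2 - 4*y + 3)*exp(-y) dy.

Use integration by parts with u = y**4 + 2*y**3 + 3*y**2 - 4*y + 3, dv = exp(-y) dy, so v = -exp(-y).
Apply parts 4 times (tabular method): alternate signs, differentiate u down to 0, integrate dv up.

(-y**4 - 6*y**3 - 21*y**2 - 38*y - 41)*exp(-y) + C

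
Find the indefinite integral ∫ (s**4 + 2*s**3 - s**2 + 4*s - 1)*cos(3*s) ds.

Use integration by parts with u = s**4 + 2*s**3 - s**2 + 4*s - 1, dv = cos(3*s) ds, so v = sin(3*s)/3.
Apply parts 4 times (tabular method): alternate signs, differentiate u down to 0, integrate dv up.

s**4*sin(3*s)/3 + 2*s**3*sin(3*s)/3 + 4*s**3*cos(3*s)/9 - 7*s**2*sin(3*s)/9 + 2*s**2*cos(3*s)/3 + 8*s*sin(3*s)/9 - 14*s*cos(3*s)/27 - 13*sin(3*s)/81 + 8*cos(3*s)/27 + C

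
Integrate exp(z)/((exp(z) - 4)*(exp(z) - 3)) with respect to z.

log(exp(z) - 4) - log(exp(z) - 3) + C

Let u = e^z, du = e^z dz.
The integral becomes ∫ du/((u-3)(u-4)); decompose into partial fractions.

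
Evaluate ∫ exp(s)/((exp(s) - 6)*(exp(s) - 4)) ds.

Let u = e^s, du = e^s ds.
The integral becomes ∫ du/((u-4)(u-6)); decompose into partial fractions.

log(exp(s) - 6)/2 - log(exp(s) - 4)/2 + C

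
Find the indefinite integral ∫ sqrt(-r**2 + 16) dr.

Substitute r = 4·sin(θ), so dr = 4·cos(θ) dθ and the radical becomes sqrt(-r**2 + 16) = 4·cos(θ) by the Pythagorean identity.
Integrate the resulting trig expression in θ, then back-substitute θ = asin(r/4), sin(θ) = r/4, cos(θ) = sqrt(-r**2 + 16)/4 (absorbing any constant into C).

r*sqrt(-r**2 + 16)/2 + 8*asin(r/4) + C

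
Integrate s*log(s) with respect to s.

s**2*log(s)/2 - s**2/4 + C

Use integration by parts with u = log(s), dv = s ds.
Then du = 1/s ds and v = s**2/2.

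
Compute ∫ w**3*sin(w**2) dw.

Let u = w², du = 2w dw; rewrite as (1/2)∫ u^1·sin(1u) du.
Now integrate by parts 1 time.

-w**2*cos(w**2)/2 + sin(w**2)/2 + C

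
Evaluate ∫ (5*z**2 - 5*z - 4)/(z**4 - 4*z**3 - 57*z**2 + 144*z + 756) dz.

103*log(z - 7)/65 - 73*log(z - 6)/54 + 28*log(z + 3)/135 - 103*log(z + 6)/234 + C

Factor the denominator: (z - 7)*(z - 6)*(z + 3)*(z + 6).
Partial-fraction decomposition: -103/(234*(z + 6)) + 28/(135*(z + 3)) - 73/(54*(z - 6)) + 103/(65*(z - 7)).
Integrate each term: A/(z−a) contributes A·log|z−a|.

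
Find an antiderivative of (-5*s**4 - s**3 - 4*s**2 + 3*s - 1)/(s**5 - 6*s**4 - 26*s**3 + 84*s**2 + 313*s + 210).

Factor the denominator: (s - 7)*(s - 5)*(s + 1)*(s + 2)*(s + 3).
Partial-fraction decomposition: -53/(20*(s + 3)) + 95/(63*(s + 2)) - 1/(8*(s + 1)) + 139/(28*(s - 5)) - 3131/(360*(s - 7)).
Integrate each term: A/(s−a) contributes A·log|s−a|.

-3131*log(s - 7)/360 + 139*log(s - 5)/28 - log(s + 1)/8 + 95*log(s + 2)/63 - 53*log(s + 3)/20 + C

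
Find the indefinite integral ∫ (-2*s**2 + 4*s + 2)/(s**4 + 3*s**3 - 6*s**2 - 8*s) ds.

-log(s)/4 + log(s - 2)/18 - 4*log(s + 1)/9 + 23*log(s + 4)/36 + C

Factor the denominator: s*(s - 2)*(s + 1)*(s + 4).
Partial-fraction decomposition: 23/(36*(s + 4)) - 4/(9*(s + 1)) + 1/(18*(s - 2)) - 1/(4*s).
Integrate each term: A/(s−a) contributes A·log|s−a|.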